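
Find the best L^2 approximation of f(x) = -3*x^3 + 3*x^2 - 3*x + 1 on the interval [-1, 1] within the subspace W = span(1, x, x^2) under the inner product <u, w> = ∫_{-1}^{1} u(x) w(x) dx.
g(x) = 3*x^2 - 24*x/5 + 1

The best approximation g ∈ W is the orthogonal projection of f onto W. Writing g = a_0 + a_1 x + a_2 x^2, the coefficients solve the normal equations G · a = b where
  G_{ij} = <φ_i, φ_j> and b_i = <f, φ_i>, with φ_0 = 1, φ_1 = x, φ_2 = x^2.
G =
  [2, 0, 2/3]
  [0, 2/3, 0]
  [2/3, 0, 2/5],
b = (4, -16/5, 28/15).
Solving gives a_0 = 1, a_1 = -24/5, a_2 = 3, so
  g(x) = 3*x^2 - 24*x/5 + 1.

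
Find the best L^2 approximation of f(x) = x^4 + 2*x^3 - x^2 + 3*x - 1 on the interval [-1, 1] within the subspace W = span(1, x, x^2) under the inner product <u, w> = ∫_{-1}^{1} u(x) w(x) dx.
g(x) = -x^2/7 + 21*x/5 - 38/35

The best approximation g ∈ W is the orthogonal projection of f onto W. Writing g = a_0 + a_1 x + a_2 x^2, the coefficients solve the normal equations G · a = b where
  G_{ij} = <φ_i, φ_j> and b_i = <f, φ_i>, with φ_0 = 1, φ_1 = x, φ_2 = x^2.
G =
  [2, 0, 2/3]
  [0, 2/3, 0]
  [2/3, 0, 2/5],
b = (-34/15, 14/5, -82/105).
Solving gives a_0 = -38/35, a_1 = 21/5, a_2 = -1/7, so
  g(x) = -x^2/7 + 21*x/5 - 38/35.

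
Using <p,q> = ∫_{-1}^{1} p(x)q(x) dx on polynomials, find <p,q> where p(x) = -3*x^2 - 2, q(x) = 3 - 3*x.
<p,q> = -18

Expand the product: p(x)·q(x) = 9*x^3 - 9*x^2 + 6*x - 6.
∫_{-1}^{1} of each monomial x^k gives [2/(k+1) if k even, 0 if k odd]. Integrating term-by-term (or equivalently evaluating the antiderivative F(x) = 9*x^4/4 - 3*x^3 + 3*x^2 - 6*x at the endpoints):
  F(1) − F(−1) = -15/4 − (57/4) = -18.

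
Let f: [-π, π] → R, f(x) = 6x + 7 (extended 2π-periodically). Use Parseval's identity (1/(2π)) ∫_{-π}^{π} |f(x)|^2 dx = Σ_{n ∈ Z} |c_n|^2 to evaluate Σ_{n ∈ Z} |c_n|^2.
Σ |c_n|^2 = 12π^2 + 49

Expand and integrate term by term over [-π, π]:
  ∫ (6x)^2 dx = 36·(2π^3/3); ∫ 2·6·(7)·x dx = 0 (odd integrand); ∫ 7^2 dx = 49·2π.
So (1/(2π)) ∫_{-π}^{π} (6x + 7)^2 dx = 36π^2/3 + 49 = 12π^2 + 49.
Parseval ⇒ Σ |c_n|^2 = 12π^2 + 49.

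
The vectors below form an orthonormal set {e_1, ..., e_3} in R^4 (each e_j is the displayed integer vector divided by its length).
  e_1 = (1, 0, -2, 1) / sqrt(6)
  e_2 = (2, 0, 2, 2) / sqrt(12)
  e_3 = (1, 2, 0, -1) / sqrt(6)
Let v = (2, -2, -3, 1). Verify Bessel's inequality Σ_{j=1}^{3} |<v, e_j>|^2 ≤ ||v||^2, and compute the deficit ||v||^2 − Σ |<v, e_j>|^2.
Σ |<v, e_j>|^2 = 15; ||v||^2 = 18; deficit = 3

Write each e_j = u_j / sqrt(<u_j, u_j>) where u_j is the displayed integer vector. Then <v, e_j> = <v, u_j> / sqrt(<u_j, u_j>), so |<v, e_j>|^2 = <v, u_j>^2 / <u_j, u_j>.
Coefficients: <v, e_1> = 9/sqrt(6), <v, e_2> = 0/sqrt(12), <v, e_3> = -3/sqrt(6).
Square and sum: Σ |<v, e_j>|^2 = 15.
Compute ||v||^2 = v·v = 18.
Deficit = 18 − 15 = 3 ≥ 0, confirming Bessel's inequality. (The deficit equals ||v − Σ <v,e_j> e_j||^2, the squared distance from v to span{e_j}.)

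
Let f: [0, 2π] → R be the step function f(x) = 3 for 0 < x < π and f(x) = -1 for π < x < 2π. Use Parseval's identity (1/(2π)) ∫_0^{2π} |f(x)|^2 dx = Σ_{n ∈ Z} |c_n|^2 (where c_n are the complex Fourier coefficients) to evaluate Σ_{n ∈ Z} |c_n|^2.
Σ |c_n|^2 = 5

Parseval equates the L^2 energy of f (normalised by 1/(2π)) with the ℓ^2 sum of its Fourier coefficients: (1/(2π)) ∫_0^{2π} |f|^2 = Σ |c_n|^2.
Compute the left side: (1/(2π)) [∫_0^π 3^2 dx + ∫_π^{2π} (-1)^2 dx] = (1/(2π)) · (9π + 1π) = (9 + 1)/2 = 5.
So Σ_{n ∈ Z} |c_n|^2 = 5.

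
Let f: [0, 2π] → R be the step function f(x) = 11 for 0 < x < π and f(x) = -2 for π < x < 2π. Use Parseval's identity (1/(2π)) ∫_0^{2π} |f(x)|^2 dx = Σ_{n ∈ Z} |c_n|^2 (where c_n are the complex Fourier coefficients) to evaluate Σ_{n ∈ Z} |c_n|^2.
Σ |c_n|^2 = 125/2

Parseval equates the L^2 energy of f (normalised by 1/(2π)) with the ℓ^2 sum of its Fourier coefficients: (1/(2π)) ∫_0^{2π} |f|^2 = Σ |c_n|^2.
Compute the left side: (1/(2π)) [∫_0^π 11^2 dx + ∫_π^{2π} (-2)^2 dx] = (1/(2π)) · (121π + 4π) = (121 + 4)/2 = 125/2.
So Σ_{n ∈ Z} |c_n|^2 = 125/2.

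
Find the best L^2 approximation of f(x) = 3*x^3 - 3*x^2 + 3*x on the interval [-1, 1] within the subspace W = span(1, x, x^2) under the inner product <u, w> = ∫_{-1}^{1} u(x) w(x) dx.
g(x) = -3*x^2 + 24*x/5

The best approximation g ∈ W is the orthogonal projection of f onto W. Writing g = a_0 + a_1 x + a_2 x^2, the coefficients solve the normal equations G · a = b where
  G_{ij} = <φ_i, φ_j> and b_i = <f, φ_i>, with φ_0 = 1, φ_1 = x, φ_2 = x^2.
G =
  [2, 0, 2/3]
  [0, 2/3, 0]
  [2/3, 0, 2/5],
b = (-2, 16/5, -6/5).
Solving gives a_0 = 0, a_1 = 24/5, a_2 = -3, so
  g(x) = -3*x^2 + 24*x/5.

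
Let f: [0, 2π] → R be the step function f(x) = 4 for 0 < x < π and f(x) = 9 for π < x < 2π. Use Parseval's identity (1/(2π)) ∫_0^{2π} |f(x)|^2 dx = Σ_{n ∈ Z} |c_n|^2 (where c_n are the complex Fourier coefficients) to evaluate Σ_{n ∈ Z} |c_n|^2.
Σ |c_n|^2 = 97/2

Parseval equates the L^2 energy of f (normalised by 1/(2π)) with the ℓ^2 sum of its Fourier coefficients: (1/(2π)) ∫_0^{2π} |f|^2 = Σ |c_n|^2.
Compute the left side: (1/(2π)) [∫_0^π 4^2 dx + ∫_π^{2π} 9^2 dx] = (1/(2π)) · (16π + 81π) = (16 + 81)/2 = 97/2.
So Σ_{n ∈ Z} |c_n|^2 = 97/2.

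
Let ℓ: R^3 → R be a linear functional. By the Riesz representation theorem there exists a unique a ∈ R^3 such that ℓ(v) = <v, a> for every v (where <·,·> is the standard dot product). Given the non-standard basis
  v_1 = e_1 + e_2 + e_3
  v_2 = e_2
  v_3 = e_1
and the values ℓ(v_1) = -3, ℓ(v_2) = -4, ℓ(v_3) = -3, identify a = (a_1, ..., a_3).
a = (-3, -4, 4)

Write a = (a_1, ..., a_3) in the standard basis. For each basis vector v_i, ℓ(v_i) = <v_i, a> is a linear equation in the a_j's. Collect the n equations into a matrix system V a = ℓ, where row i of V is v_i (expressed in the standard basis). Since V is invertible (lower-triangular with 1s on the diagonal, up to permutation), solve by back-substitution:
  V =
[[1, 1, 1],
 [0, 1, 0],
 [1, 0, 0]]
  V a = (-3, -4, -3)
Solving gives a = (-3, -4, 4).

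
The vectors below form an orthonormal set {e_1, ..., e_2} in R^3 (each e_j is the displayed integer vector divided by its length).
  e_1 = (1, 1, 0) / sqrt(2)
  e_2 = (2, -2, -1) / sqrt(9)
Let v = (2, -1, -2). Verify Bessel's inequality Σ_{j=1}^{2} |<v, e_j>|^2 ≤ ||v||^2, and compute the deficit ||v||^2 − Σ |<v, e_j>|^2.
Σ |<v, e_j>|^2 = 137/18; ||v||^2 = 9; deficit = 25/18

Write each e_j = u_j / sqrt(<u_j, u_j>) where u_j is the displayed integer vector. Then <v, e_j> = <v, u_j> / sqrt(<u_j, u_j>), so |<v, e_j>|^2 = <v, u_j>^2 / <u_j, u_j>.
Coefficients: <v, e_1> = 1/sqrt(2), <v, e_2> = 8/sqrt(9).
Square and sum: Σ |<v, e_j>|^2 = 137/18.
Compute ||v||^2 = v·v = 9.
Deficit = 9 − 137/18 = 25/18 ≥ 0, confirming Bessel's inequality. (The deficit equals ||v − Σ <v,e_j> e_j||^2, the squared distance from v to span{e_j}.)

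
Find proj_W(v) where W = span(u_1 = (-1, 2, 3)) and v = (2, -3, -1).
proj_W(v) = (11/14, -11/7, -33/14)

Set up U = [u_1 | ... | u_1] ∈ R^(3×1). The projector onto W = col(U) is P = U (U^T U)^(-1) U^T.
Compute U^T U =
  [14],
and U^T v = (-11).
Solve U^T U · c = U^T v for the coefficients: c = (-11/14). The projection is proj_W(v) = U c.
Check: (v - proj_W(v)) · u_1 = 0  (should be 0).
Result: proj_W(v) = (11/14, -11/7, -33/14).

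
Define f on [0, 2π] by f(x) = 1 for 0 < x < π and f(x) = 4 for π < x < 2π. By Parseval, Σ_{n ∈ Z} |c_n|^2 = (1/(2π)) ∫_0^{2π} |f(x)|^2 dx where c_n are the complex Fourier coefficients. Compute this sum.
Σ |c_n|^2 = 17/2

Parseval equates the L^2 energy of f (normalised by 1/(2π)) with the ℓ^2 sum of its Fourier coefficients: (1/(2π)) ∫_0^{2π} |f|^2 = Σ |c_n|^2.
Compute the left side: (1/(2π)) [∫_0^π 1^2 dx + ∫_π^{2π} 4^2 dx] = (1/(2π)) · (1π + 16π) = (1 + 16)/2 = 17/2.
So Σ_{n ∈ Z} |c_n|^2 = 17/2.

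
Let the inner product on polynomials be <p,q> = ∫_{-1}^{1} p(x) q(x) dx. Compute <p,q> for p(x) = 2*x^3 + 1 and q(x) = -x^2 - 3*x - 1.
<p,q> = -76/15

Expand the product: p(x)·q(x) = -2*x^5 - 6*x^4 - 2*x^3 - x^2 - 3*x - 1.
∫_{-1}^{1} of each monomial x^k gives [2/(k+1) if k even, 0 if k odd]. Integrating term-by-term (or equivalently evaluating the antiderivative F(x) = -x^6/3 - 6*x^5/5 - x^4/2 - x^3/3 - 3*x^2/2 - x at the endpoints):
  F(1) − F(−1) = -73/15 − (1/5) = -76/15.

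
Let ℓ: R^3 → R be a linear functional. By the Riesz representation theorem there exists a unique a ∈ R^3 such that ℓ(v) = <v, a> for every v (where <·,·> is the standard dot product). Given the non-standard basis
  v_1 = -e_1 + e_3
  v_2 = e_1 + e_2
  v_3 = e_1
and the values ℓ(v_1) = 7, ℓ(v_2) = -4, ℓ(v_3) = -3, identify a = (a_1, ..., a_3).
a = (-3, -1, 4)

Write a = (a_1, ..., a_3) in the standard basis. For each basis vector v_i, ℓ(v_i) = <v_i, a> is a linear equation in the a_j's. Collect the n equations into a matrix system V a = ℓ, where row i of V is v_i (expressed in the standard basis). Since V is invertible (lower-triangular with 1s on the diagonal, up to permutation), solve by back-substitution:
  V =
[[-1, 0, 1],
 [1, 1, 0],
 [1, 0, 0]]
  V a = (7, -4, -3)
Solving gives a = (-3, -1, 4).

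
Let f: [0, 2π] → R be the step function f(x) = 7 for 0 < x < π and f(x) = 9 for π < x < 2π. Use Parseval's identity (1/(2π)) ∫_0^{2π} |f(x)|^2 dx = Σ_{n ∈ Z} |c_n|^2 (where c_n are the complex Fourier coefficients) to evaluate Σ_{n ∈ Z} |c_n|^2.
Σ |c_n|^2 = 65

Parseval equates the L^2 energy of f (normalised by 1/(2π)) with the ℓ^2 sum of its Fourier coefficients: (1/(2π)) ∫_0^{2π} |f|^2 = Σ |c_n|^2.
Compute the left side: (1/(2π)) [∫_0^π 7^2 dx + ∫_π^{2π} 9^2 dx] = (1/(2π)) · (49π + 81π) = (49 + 81)/2 = 65.
So Σ_{n ∈ Z} |c_n|^2 = 65.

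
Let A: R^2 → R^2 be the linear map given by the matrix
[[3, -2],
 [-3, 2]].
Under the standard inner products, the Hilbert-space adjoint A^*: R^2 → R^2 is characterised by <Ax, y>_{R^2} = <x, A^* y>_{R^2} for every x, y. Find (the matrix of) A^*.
A^* = A^T =
[[3, -3],
 [-2, 2]]

For real matrices with standard dot products, the defining identity <Ax, y> = <x, A^* y> gives (Ax)^T y = x^T (A^*) y, i.e. x^T A^T y = x^T (A^*) y. Since this holds for all x, y, we must have A^* = A^T. Therefore
A^* =
[[3, -3],
 [-2, 2]].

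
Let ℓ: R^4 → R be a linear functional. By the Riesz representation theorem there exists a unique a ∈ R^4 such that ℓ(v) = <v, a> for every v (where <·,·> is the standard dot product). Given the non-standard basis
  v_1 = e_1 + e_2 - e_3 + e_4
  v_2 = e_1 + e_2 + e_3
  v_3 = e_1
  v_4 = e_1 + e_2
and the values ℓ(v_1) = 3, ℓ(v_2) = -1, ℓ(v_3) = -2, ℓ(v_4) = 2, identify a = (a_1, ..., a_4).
a = (-2, 4, -3, -2)

Write a = (a_1, ..., a_4) in the standard basis. For each basis vector v_i, ℓ(v_i) = <v_i, a> is a linear equation in the a_j's. Collect the n equations into a matrix system V a = ℓ, where row i of V is v_i (expressed in the standard basis). Since V is invertible (lower-triangular with 1s on the diagonal, up to permutation), solve by back-substitution:
  V =
[[1, 1, -1, 1],
 [1, 1, 1, 0],
 [1, 0, 0, 0],
 [1, 1, 0, 0]]
  V a = (3, -1, -2, 2)
Solving gives a = (-2, 4, -3, -2).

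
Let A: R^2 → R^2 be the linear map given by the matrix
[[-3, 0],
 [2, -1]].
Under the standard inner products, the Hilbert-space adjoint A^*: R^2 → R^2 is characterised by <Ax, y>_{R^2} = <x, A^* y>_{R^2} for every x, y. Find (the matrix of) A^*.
A^* = A^T =
[[-3, 2],
 [0, -1]]

For real matrices with standard dot products, the defining identity <Ax, y> = <x, A^* y> gives (Ax)^T y = x^T (A^*) y, i.e. x^T A^T y = x^T (A^*) y. Since this holds for all x, y, we must have A^* = A^T. Therefore
A^* =
[[-3, 2],
 [0, -1]].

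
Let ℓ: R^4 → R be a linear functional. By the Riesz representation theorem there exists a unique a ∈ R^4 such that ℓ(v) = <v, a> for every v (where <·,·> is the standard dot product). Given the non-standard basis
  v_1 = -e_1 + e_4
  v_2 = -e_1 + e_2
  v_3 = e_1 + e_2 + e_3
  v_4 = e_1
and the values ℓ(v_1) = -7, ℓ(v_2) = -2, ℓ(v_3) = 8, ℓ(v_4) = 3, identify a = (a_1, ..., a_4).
a = (3, 1, 4, -4)

Write a = (a_1, ..., a_4) in the standard basis. For each basis vector v_i, ℓ(v_i) = <v_i, a> is a linear equation in the a_j's. Collect the n equations into a matrix system V a = ℓ, where row i of V is v_i (expressed in the standard basis). Since V is invertible (lower-triangular with 1s on the diagonal, up to permutation), solve by back-substitution:
  V =
[[-1, 0, 0, 1],
 [-1, 1, 0, 0],
 [1, 1, 1, 0],
 [1, 0, 0, 0]]
  V a = (-7, -2, 8, 3)
Solving gives a = (3, 1, 4, -4).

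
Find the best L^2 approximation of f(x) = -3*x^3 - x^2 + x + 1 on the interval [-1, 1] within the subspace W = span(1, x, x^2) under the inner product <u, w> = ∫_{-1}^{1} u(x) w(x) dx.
g(x) = -x^2 - 4*x/5 + 1

The best approximation g ∈ W is the orthogonal projection of f onto W. Writing g = a_0 + a_1 x + a_2 x^2, the coefficients solve the normal equations G · a = b where
  G_{ij} = <φ_i, φ_j> and b_i = <f, φ_i>, with φ_0 = 1, φ_1 = x, φ_2 = x^2.
G =
  [2, 0, 2/3]
  [0, 2/3, 0]
  [2/3, 0, 2/5],
b = (4/3, -8/15, 4/15).
Solving gives a_0 = 1, a_1 = -4/5, a_2 = -1, so
  g(x) = -x^2 - 4*x/5 + 1.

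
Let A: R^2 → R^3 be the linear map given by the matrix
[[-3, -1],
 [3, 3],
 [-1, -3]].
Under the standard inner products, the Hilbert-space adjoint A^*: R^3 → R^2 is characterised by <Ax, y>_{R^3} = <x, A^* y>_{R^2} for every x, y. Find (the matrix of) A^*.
A^* = A^T =
[[-3, 3, -1],
 [-1, 3, -3]]

For real matrices with standard dot products, the defining identity <Ax, y> = <x, A^* y> gives (Ax)^T y = x^T (A^*) y, i.e. x^T A^T y = x^T (A^*) y. Since this holds for all x, y, we must have A^* = A^T. Therefore
A^* =
[[-3, 3, -1],
 [-1, 3, -3]].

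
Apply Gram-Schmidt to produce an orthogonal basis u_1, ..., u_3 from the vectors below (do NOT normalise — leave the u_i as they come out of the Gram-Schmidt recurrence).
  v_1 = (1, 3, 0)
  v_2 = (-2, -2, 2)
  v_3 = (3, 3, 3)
Orthogonal basis:
  u_1 = (1, 3, 0)
  u_2 = (-6/5, 2/5, 2)
  u_3 = (18/7, -6/7, 12/7)

Apply the Gram-Schmidt recurrence
  u_1 = v_1
  u_i = v_i − Σ_{j<i} ((v_i · u_j) / (u_j · u_j)) · u_j.

Step by step this gives:
  u_1 = (1, 3, 0)
  u_2 = (-6/5, 2/5, 2)
  u_3 = (18/7, -6/7, 12/7)

Orthogonality check:
  u_2 · u_1 = 0 (should be 0)
  u_3 · u_1 = 0 (should be 0)
  u_3 · u_2 = 0 (should be 0)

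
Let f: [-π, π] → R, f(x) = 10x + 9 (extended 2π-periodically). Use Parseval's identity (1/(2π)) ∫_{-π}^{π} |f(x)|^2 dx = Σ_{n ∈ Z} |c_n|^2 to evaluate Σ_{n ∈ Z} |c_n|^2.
Σ |c_n|^2 = 100π^2/3 + 81

Expand and integrate term by term over [-π, π]:
  ∫ (10x)^2 dx = 100·(2π^3/3); ∫ 2·10·(9)·x dx = 0 (odd integrand); ∫ 9^2 dx = 81·2π.
So (1/(2π)) ∫_{-π}^{π} (10x + 9)^2 dx = 100π^2/3 + 81 = 100π^2/3 + 81.
Parseval ⇒ Σ |c_n|^2 = 100π^2/3 + 81.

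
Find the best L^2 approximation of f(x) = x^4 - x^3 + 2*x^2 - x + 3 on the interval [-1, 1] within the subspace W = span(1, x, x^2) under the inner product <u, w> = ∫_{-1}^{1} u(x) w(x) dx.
g(x) = 20*x^2/7 - 8*x/5 + 102/35

The best approximation g ∈ W is the orthogonal projection of f onto W. Writing g = a_0 + a_1 x + a_2 x^2, the coefficients solve the normal equations G · a = b where
  G_{ij} = <φ_i, φ_j> and b_i = <f, φ_i>, with φ_0 = 1, φ_1 = x, φ_2 = x^2.
G =
  [2, 0, 2/3]
  [0, 2/3, 0]
  [2/3, 0, 2/5],
b = (116/15, -16/15, 108/35).
Solving gives a_0 = 102/35, a_1 = -8/5, a_2 = 20/7, so
  g(x) = 20*x^2/7 - 8*x/5 + 102/35.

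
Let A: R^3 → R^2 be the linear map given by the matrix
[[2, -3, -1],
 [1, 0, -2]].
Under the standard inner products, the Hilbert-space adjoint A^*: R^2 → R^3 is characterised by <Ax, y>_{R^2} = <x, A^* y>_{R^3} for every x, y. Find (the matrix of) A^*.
A^* = A^T =
[[2, 1],
 [-3, 0],
 [-1, -2]]

For real matrices with standard dot products, the defining identity <Ax, y> = <x, A^* y> gives (Ax)^T y = x^T (A^*) y, i.e. x^T A^T y = x^T (A^*) y. Since this holds for all x, y, we must have A^* = A^T. Therefore
A^* =
[[2, 1],
 [-3, 0],
 [-1, -2]].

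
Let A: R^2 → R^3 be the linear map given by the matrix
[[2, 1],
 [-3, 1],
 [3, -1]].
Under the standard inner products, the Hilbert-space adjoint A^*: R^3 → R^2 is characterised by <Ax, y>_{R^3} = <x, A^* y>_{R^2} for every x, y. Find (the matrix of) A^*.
A^* = A^T =
[[2, -3, 3],
 [1, 1, -1]]

For real matrices with standard dot products, the defining identity <Ax, y> = <x, A^* y> gives (Ax)^T y = x^T (A^*) y, i.e. x^T A^T y = x^T (A^*) y. Since this holds for all x, y, we must have A^* = A^T. Therefore
A^* =
[[2, -3, 3],
 [1, 1, -1]].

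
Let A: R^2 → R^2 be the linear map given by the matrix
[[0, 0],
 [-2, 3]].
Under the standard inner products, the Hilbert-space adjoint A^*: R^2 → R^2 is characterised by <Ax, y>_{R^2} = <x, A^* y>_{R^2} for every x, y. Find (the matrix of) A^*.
A^* = A^T =
[[0, -2],
 [0, 3]]

For real matrices with standard dot products, the defining identity <Ax, y> = <x, A^* y> gives (Ax)^T y = x^T (A^*) y, i.e. x^T A^T y = x^T (A^*) y. Since this holds for all x, y, we must have A^* = A^T. Therefore
A^* =
[[0, -2],
 [0, 3]].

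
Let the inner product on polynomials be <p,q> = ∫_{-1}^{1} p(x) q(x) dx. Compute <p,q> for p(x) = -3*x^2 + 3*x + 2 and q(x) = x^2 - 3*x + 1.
<p,q> = -58/15

Expand the product: p(x)·q(x) = -3*x^4 + 12*x^3 - 10*x^2 - 3*x + 2.
∫_{-1}^{1} of each monomial x^k gives [2/(k+1) if k even, 0 if k odd]. Integrating term-by-term (or equivalently evaluating the antiderivative F(x) = -3*x^5/5 + 3*x^4 - 10*x^3/3 - 3*x^2/2 + 2*x at the endpoints):
  F(1) − F(−1) = -13/30 − (103/30) = -58/15.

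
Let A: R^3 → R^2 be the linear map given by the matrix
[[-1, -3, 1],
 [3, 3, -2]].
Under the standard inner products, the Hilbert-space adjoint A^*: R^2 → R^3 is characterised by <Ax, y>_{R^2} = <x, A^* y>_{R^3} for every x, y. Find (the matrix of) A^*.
A^* = A^T =
[[-1, 3],
 [-3, 3],
 [1, -2]]

For real matrices with standard dot products, the defining identity <Ax, y> = <x, A^* y> gives (Ax)^T y = x^T (A^*) y, i.e. x^T A^T y = x^T (A^*) y. Since this holds for all x, y, we must have A^* = A^T. Therefore
A^* =
[[-1, 3],
 [-3, 3],
 [1, -2]].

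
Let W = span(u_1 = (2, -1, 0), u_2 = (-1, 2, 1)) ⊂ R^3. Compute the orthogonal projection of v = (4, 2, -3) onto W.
proj_W(v) = (39/14, -3/7, 9/14)

Set up U = [u_1 | ... | u_2] ∈ R^(3×2). The projector onto W = col(U) is P = U (U^T U)^(-1) U^T.
Compute U^T U =
  [5, -4]
  [-4, 6],
and U^T v = (6, -3).
Solve U^T U · c = U^T v for the coefficients: c = (12/7, 9/14). The projection is proj_W(v) = U c.
Check: (v - proj_W(v)) · u_1 = 0  (should be 0).
Check: (v - proj_W(v)) · u_2 = 0  (should be 0).
Result: proj_W(v) = (39/14, -3/7, 9/14).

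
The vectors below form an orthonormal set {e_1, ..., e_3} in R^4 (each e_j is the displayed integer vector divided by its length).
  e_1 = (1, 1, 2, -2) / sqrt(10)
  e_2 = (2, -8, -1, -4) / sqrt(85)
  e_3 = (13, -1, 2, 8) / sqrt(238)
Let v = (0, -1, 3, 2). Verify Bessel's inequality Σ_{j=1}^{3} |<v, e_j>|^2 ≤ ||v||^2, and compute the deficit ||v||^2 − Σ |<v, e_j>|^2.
Σ |<v, e_j>|^2 = 17/7; ||v||^2 = 14; deficit = 81/7

Write each e_j = u_j / sqrt(<u_j, u_j>) where u_j is the displayed integer vector. Then <v, e_j> = <v, u_j> / sqrt(<u_j, u_j>), so |<v, e_j>|^2 = <v, u_j>^2 / <u_j, u_j>.
Coefficients: <v, e_1> = 1/sqrt(10), <v, e_2> = -3/sqrt(85), <v, e_3> = 23/sqrt(238).
Square and sum: Σ |<v, e_j>|^2 = 17/7.
Compute ||v||^2 = v·v = 14.
Deficit = 14 − 17/7 = 81/7 ≥ 0, confirming Bessel's inequality. (The deficit equals ||v − Σ <v,e_j> e_j||^2, the squared distance from v to span{e_j}.)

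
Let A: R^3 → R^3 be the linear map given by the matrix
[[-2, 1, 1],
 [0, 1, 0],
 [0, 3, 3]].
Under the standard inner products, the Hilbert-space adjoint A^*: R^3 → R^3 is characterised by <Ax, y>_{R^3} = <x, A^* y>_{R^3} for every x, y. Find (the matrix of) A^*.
A^* = A^T =
[[-2, 0, 0],
 [1, 1, 3],
 [1, 0, 3]]

For real matrices with standard dot products, the defining identity <Ax, y> = <x, A^* y> gives (Ax)^T y = x^T (A^*) y, i.e. x^T A^T y = x^T (A^*) y. Since this holds for all x, y, we must have A^* = A^T. Therefore
A^* =
[[-2, 0, 0],
 [1, 1, 3],
 [1, 0, 3]].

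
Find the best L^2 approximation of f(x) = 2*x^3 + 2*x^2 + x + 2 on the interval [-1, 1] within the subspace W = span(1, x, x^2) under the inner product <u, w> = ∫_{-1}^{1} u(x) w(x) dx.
g(x) = 2*x^2 + 11*x/5 + 2

The best approximation g ∈ W is the orthogonal projection of f onto W. Writing g = a_0 + a_1 x + a_2 x^2, the coefficients solve the normal equations G · a = b where
  G_{ij} = <φ_i, φ_j> and b_i = <f, φ_i>, with φ_0 = 1, φ_1 = x, φ_2 = x^2.
G =
  [2, 0, 2/3]
  [0, 2/3, 0]
  [2/3, 0, 2/5],
b = (16/3, 22/15, 32/15).
Solving gives a_0 = 2, a_1 = 11/5, a_2 = 2, so
  g(x) = 2*x^2 + 11*x/5 + 2.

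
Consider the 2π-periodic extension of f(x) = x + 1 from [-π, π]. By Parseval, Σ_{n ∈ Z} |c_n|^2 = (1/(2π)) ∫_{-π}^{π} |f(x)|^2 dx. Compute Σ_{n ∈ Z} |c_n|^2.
Σ |c_n|^2 = π^2/3 + 1

Expand and integrate term by term over [-π, π]:
  ∫ (x)^2 dx = 1·(2π^3/3); ∫ 2·1·(1)·x dx = 0 (odd integrand); ∫ 1^2 dx = 1·2π.
So (1/(2π)) ∫_{-π}^{π} (x + 1)^2 dx = 1π^2/3 + 1 = π^2/3 + 1.
Parseval ⇒ Σ |c_n|^2 = π^2/3 + 1.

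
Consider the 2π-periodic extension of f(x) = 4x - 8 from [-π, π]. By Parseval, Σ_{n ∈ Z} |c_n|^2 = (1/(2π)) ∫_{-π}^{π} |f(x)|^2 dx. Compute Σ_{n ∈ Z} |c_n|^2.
Σ |c_n|^2 = 16π^2/3 + 64

Expand and integrate term by term over [-π, π]:
  ∫ (4x)^2 dx = 16·(2π^3/3); ∫ 2·4·(-8)·x dx = 0 (odd integrand); ∫ (-8)^2 dx = 64·2π.
So (1/(2π)) ∫_{-π}^{π} (4x - 8)^2 dx = 16π^2/3 + 64 = 16π^2/3 + 64.
Parseval ⇒ Σ |c_n|^2 = 16π^2/3 + 64.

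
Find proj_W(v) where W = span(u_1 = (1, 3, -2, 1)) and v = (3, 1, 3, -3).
proj_W(v) = (-1/5, -3/5, 2/5, -1/5)

Set up U = [u_1 | ... | u_1] ∈ R^(4×1). The projector onto W = col(U) is P = U (U^T U)^(-1) U^T.
Compute U^T U =
  [15],
and U^T v = (-3).
Solve U^T U · c = U^T v for the coefficients: c = (-1/5). The projection is proj_W(v) = U c.
Check: (v - proj_W(v)) · u_1 = 0  (should be 0).
Result: proj_W(v) = (-1/5, -3/5, 2/5, -1/5).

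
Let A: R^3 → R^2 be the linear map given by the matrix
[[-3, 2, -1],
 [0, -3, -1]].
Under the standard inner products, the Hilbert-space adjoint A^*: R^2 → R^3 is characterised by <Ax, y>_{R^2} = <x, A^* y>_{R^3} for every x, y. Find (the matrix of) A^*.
A^* = A^T =
[[-3, 0],
 [2, -3],
 [-1, -1]]

For real matrices with standard dot products, the defining identity <Ax, y> = <x, A^* y> gives (Ax)^T y = x^T (A^*) y, i.e. x^T A^T y = x^T (A^*) y. Since this holds for all x, y, we must have A^* = A^T. Therefore
A^* =
[[-3, 0],
 [2, -3],
 [-1, -1]].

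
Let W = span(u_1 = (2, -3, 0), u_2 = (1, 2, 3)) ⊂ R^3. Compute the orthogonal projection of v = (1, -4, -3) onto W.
proj_W(v) = (56/83, -350/83, -228/83)

Set up U = [u_1 | ... | u_2] ∈ R^(3×2). The projector onto W = col(U) is P = U (U^T U)^(-1) U^T.
Compute U^T U =
  [13, -4]
  [-4, 14],
and U^T v = (14, -16).
Solve U^T U · c = U^T v for the coefficients: c = (66/83, -76/83). The projection is proj_W(v) = U c.
Check: (v - proj_W(v)) · u_1 = 0  (should be 0).
Check: (v - proj_W(v)) · u_2 = 0  (should be 0).
Result: proj_W(v) = (56/83, -350/83, -228/83).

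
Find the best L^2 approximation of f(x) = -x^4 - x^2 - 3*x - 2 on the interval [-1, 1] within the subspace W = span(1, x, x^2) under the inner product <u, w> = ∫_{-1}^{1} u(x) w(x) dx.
g(x) = -13*x^2/7 - 3*x - 67/35

The best approximation g ∈ W is the orthogonal projection of f onto W. Writing g = a_0 + a_1 x + a_2 x^2, the coefficients solve the normal equations G · a = b where
  G_{ij} = <φ_i, φ_j> and b_i = <f, φ_i>, with φ_0 = 1, φ_1 = x, φ_2 = x^2.
G =
  [2, 0, 2/3]
  [0, 2/3, 0]
  [2/3, 0, 2/5],
b = (-76/15, -2, -212/105).
Solving gives a_0 = -67/35, a_1 = -3, a_2 = -13/7, so
  g(x) = -13*x^2/7 - 3*x - 67/35.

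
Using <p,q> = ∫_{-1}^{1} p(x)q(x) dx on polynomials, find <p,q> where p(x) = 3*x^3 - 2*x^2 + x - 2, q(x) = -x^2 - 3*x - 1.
<p,q> = 28/15

Expand the product: p(x)·q(x) = -3*x^5 - 7*x^4 + 2*x^3 + x^2 + 5*x + 2.
∫_{-1}^{1} of each monomial x^k gives [2/(k+1) if k even, 0 if k odd]. Integrating term-by-term (or equivalently evaluating the antiderivative F(x) = -x^6/2 - 7*x^5/5 + x^4/2 + x^3/3 + 5*x^2/2 + 2*x at the endpoints):
  F(1) − F(−1) = 103/30 − (47/30) = 28/15.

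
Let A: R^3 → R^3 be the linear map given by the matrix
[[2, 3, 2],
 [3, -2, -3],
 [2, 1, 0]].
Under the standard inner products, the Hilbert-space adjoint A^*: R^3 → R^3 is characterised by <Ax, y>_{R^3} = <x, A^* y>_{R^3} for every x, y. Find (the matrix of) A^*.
A^* = A^T =
[[2, 3, 2],
 [3, -2, 1],
 [2, -3, 0]]

For real matrices with standard dot products, the defining identity <Ax, y> = <x, A^* y> gives (Ax)^T y = x^T (A^*) y, i.e. x^T A^T y = x^T (A^*) y. Since this holds for all x, y, we must have A^* = A^T. Therefore
A^* =
[[2, 3, 2],
 [3, -2, 1],
 [2, -3, 0]].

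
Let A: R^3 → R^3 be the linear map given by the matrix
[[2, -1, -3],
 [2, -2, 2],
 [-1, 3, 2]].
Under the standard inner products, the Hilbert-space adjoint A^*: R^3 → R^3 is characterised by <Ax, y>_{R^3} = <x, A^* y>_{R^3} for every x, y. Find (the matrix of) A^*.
A^* = A^T =
[[2, 2, -1],
 [-1, -2, 3],
 [-3, 2, 2]]

For real matrices with standard dot products, the defining identity <Ax, y> = <x, A^* y> gives (Ax)^T y = x^T (A^*) y, i.e. x^T A^T y = x^T (A^*) y. Since this holds for all x, y, we must have A^* = A^T. Therefore
A^* =
[[2, 2, -1],
 [-1, -2, 3],
 [-3, 2, 2]].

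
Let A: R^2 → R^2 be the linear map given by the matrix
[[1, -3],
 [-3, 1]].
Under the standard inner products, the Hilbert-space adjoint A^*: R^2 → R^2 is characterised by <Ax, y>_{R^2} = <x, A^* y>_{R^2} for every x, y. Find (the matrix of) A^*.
A^* = A^T =
[[1, -3],
 [-3, 1]]

For real matrices with standard dot products, the defining identity <Ax, y> = <x, A^* y> gives (Ax)^T y = x^T (A^*) y, i.e. x^T A^T y = x^T (A^*) y. Since this holds for all x, y, we must have A^* = A^T. Therefore
A^* =
[[1, -3],
 [-3, 1]].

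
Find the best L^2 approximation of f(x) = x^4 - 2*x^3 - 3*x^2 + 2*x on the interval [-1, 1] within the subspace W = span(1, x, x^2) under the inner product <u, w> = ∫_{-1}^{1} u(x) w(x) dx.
g(x) = -15*x^2/7 + 4*x/5 - 3/35

The best approximation g ∈ W is the orthogonal projection of f onto W. Writing g = a_0 + a_1 x + a_2 x^2, the coefficients solve the normal equations G · a = b where
  G_{ij} = <φ_i, φ_j> and b_i = <f, φ_i>, with φ_0 = 1, φ_1 = x, φ_2 = x^2.
G =
  [2, 0, 2/3]
  [0, 2/3, 0]
  [2/3, 0, 2/5],
b = (-8/5, 8/15, -32/35).
Solving gives a_0 = -3/35, a_1 = 4/5, a_2 = -15/7, so
  g(x) = -15*x^2/7 + 4*x/5 - 3/35.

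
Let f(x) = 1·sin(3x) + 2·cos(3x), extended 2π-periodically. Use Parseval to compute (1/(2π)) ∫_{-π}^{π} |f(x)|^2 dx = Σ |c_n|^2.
Σ |c_n|^2 = 5/2

Expand |f|^2 and use orthogonality of {sin(nx), cos(mx)} on [-π, π]:
  ∫_{-π}^{π} sin(nx)^2 dx = π, ∫ cos(mx)^2 dx = π, and cross terms integrate to 0.
So ∫_{-π}^{π} f(x)^2 dx = 1^2 · π + 2^2 · π = (1 + 4)π.
Divide by 2π: (1 + 4)/2 = 5/2.
By Parseval, this equals Σ |c_n|^2.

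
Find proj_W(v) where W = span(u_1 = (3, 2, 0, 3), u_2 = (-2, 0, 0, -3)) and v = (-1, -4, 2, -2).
proj_W(v) = (-145/61, -202/61, 0, -66/61)

Set up U = [u_1 | ... | u_2] ∈ R^(4×2). The projector onto W = col(U) is P = U (U^T U)^(-1) U^T.
Compute U^T U =
  [22, -15]
  [-15, 13],
and U^T v = (-17, 8).
Solve U^T U · c = U^T v for the coefficients: c = (-101/61, -79/61). The projection is proj_W(v) = U c.
Check: (v - proj_W(v)) · u_1 = 0  (should be 0).
Check: (v - proj_W(v)) · u_2 = 0  (should be 0).
Result: proj_W(v) = (-145/61, -202/61, 0, -66/61).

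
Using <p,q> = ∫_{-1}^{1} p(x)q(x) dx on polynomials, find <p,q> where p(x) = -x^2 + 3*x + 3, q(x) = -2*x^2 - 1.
<p,q> = -128/15

Expand the product: p(x)·q(x) = 2*x^4 - 6*x^3 - 5*x^2 - 3*x - 3.
∫_{-1}^{1} of each monomial x^k gives [2/(k+1) if k even, 0 if k odd]. Integrating term-by-term (or equivalently evaluating the antiderivative F(x) = 2*x^5/5 - 3*x^4/2 - 5*x^3/3 - 3*x^2/2 - 3*x at the endpoints):
  F(1) − F(−1) = -109/15 − (19/15) = -128/15.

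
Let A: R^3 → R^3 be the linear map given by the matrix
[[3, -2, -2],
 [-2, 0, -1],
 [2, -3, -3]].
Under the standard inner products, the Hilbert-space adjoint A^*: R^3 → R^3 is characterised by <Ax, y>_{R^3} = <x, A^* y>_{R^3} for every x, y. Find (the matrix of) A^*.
A^* = A^T =
[[3, -2, 2],
 [-2, 0, -3],
 [-2, -1, -3]]

For real matrices with standard dot products, the defining identity <Ax, y> = <x, A^* y> gives (Ax)^T y = x^T (A^*) y, i.e. x^T A^T y = x^T (A^*) y. Since this holds for all x, y, we must have A^* = A^T. Therefore
A^* =
[[3, -2, 2],
 [-2, 0, -3],
 [-2, -1, -3]].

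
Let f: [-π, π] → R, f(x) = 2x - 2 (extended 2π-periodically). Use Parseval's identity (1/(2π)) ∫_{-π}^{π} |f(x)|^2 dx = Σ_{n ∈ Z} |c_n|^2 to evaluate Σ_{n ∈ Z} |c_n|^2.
Σ |c_n|^2 = 4π^2/3 + 4

Expand and integrate term by term over [-π, π]:
  ∫ (2x)^2 dx = 4·(2π^3/3); ∫ 2·2·(-2)·x dx = 0 (odd integrand); ∫ (-2)^2 dx = 4·2π.
So (1/(2π)) ∫_{-π}^{π} (2x - 2)^2 dx = 4π^2/3 + 4 = 4π^2/3 + 4.
Parseval ⇒ Σ |c_n|^2 = 4π^2/3 + 4.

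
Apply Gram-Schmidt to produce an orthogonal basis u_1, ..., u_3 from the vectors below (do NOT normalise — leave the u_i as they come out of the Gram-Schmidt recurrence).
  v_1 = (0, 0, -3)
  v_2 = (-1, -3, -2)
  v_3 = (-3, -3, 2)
Orthogonal basis:
  u_1 = (0, 0, -3)
  u_2 = (-1, -3, 0)
  u_3 = (-9/5, 3/5, 0)

Apply the Gram-Schmidt recurrence
  u_1 = v_1
  u_i = v_i − Σ_{j<i} ((v_i · u_j) / (u_j · u_j)) · u_j.

Step by step this gives:
  u_1 = (0, 0, -3)
  u_2 = (-1, -3, 0)
  u_3 = (-9/5, 3/5, 0)

Orthogonality check:
  u_2 · u_1 = 0 (should be 0)
  u_3 · u_1 = 0 (should be 0)
  u_3 · u_2 = 0 (should be 0)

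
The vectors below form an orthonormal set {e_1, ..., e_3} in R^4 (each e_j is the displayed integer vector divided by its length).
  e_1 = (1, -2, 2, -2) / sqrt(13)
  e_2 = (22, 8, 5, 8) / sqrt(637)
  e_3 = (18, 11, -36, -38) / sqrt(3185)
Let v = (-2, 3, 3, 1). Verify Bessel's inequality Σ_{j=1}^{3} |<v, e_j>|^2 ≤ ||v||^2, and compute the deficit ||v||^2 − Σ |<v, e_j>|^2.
Σ |<v, e_j>|^2 = 534/65; ||v||^2 = 23; deficit = 961/65

Write each e_j = u_j / sqrt(<u_j, u_j>) where u_j is the displayed integer vector. Then <v, e_j> = <v, u_j> / sqrt(<u_j, u_j>), so |<v, e_j>|^2 = <v, u_j>^2 / <u_j, u_j>.
Coefficients: <v, e_1> = -4/sqrt(13), <v, e_2> = 3/sqrt(637), <v, e_3> = -149/sqrt(3185).
Square and sum: Σ |<v, e_j>|^2 = 534/65.
Compute ||v||^2 = v·v = 23.
Deficit = 23 − 534/65 = 961/65 ≥ 0, confirming Bessel's inequality. (The deficit equals ||v − Σ <v,e_j> e_j||^2, the squared distance from v to span{e_j}.)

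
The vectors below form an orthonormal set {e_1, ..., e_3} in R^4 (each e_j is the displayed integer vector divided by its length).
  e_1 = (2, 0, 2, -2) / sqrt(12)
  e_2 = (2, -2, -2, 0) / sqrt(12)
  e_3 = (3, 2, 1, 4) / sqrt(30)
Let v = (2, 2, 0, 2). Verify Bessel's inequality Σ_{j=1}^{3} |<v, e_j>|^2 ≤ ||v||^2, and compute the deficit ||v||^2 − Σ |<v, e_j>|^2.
Σ |<v, e_j>|^2 = 54/5; ||v||^2 = 12; deficit = 6/5

Write each e_j = u_j / sqrt(<u_j, u_j>) where u_j is the displayed integer vector. Then <v, e_j> = <v, u_j> / sqrt(<u_j, u_j>), so |<v, e_j>|^2 = <v, u_j>^2 / <u_j, u_j>.
Coefficients: <v, e_1> = 0/sqrt(12), <v, e_2> = 0/sqrt(12), <v, e_3> = 18/sqrt(30).
Square and sum: Σ |<v, e_j>|^2 = 54/5.
Compute ||v||^2 = v·v = 12.
Deficit = 12 − 54/5 = 6/5 ≥ 0, confirming Bessel's inequality. (The deficit equals ||v − Σ <v,e_j> e_j||^2, the squared distance from v to span{e_j}.)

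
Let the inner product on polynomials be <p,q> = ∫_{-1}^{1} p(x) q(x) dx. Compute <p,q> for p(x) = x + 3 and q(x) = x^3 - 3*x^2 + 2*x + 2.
<p,q> = 116/15

Expand the product: p(x)·q(x) = x^4 - 7*x^2 + 8*x + 6.
∫_{-1}^{1} of each monomial x^k gives [2/(k+1) if k even, 0 if k odd]. Integrating term-by-term (or equivalently evaluating the antiderivative F(x) = x^5/5 - 7*x^3/3 + 4*x^2 + 6*x at the endpoints):
  F(1) − F(−1) = 118/15 − (2/15) = 116/15.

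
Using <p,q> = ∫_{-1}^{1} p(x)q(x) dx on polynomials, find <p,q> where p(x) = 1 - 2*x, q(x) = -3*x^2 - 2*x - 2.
<p,q> = -10/3

Expand the product: p(x)·q(x) = 6*x^3 + x^2 + 2*x - 2.
∫_{-1}^{1} of each monomial x^k gives [2/(k+1) if k even, 0 if k odd]. Integrating term-by-term (or equivalently evaluating the antiderivative F(x) = 3*x^4/2 + x^3/3 + x^2 - 2*x at the endpoints):
  F(1) − F(−1) = 5/6 − (25/6) = -10/3.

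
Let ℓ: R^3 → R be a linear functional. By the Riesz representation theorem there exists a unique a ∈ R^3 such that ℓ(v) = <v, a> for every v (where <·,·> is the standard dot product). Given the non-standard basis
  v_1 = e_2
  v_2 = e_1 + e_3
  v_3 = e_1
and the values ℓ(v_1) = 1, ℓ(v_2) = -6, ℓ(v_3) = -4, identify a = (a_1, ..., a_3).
a = (-4, 1, -2)

Write a = (a_1, ..., a_3) in the standard basis. For each basis vector v_i, ℓ(v_i) = <v_i, a> is a linear equation in the a_j's. Collect the n equations into a matrix system V a = ℓ, where row i of V is v_i (expressed in the standard basis). Since V is invertible (lower-triangular with 1s on the diagonal, up to permutation), solve by back-substitution:
  V =
[[0, 1, 0],
 [1, 0, 1],
 [1, 0, 0]]
  V a = (1, -6, -4)
Solving gives a = (-4, 1, -2).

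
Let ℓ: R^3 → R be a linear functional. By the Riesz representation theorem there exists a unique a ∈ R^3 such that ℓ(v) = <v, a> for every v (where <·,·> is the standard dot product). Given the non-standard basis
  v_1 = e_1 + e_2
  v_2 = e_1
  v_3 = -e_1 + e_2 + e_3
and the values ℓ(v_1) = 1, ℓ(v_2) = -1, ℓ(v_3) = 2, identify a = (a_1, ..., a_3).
a = (-1, 2, -1)

Write a = (a_1, ..., a_3) in the standard basis. For each basis vector v_i, ℓ(v_i) = <v_i, a> is a linear equation in the a_j's. Collect the n equations into a matrix system V a = ℓ, where row i of V is v_i (expressed in the standard basis). Since V is invertible (lower-triangular with 1s on the diagonal, up to permutation), solve by back-substitution:
  V =
[[1, 1, 0],
 [1, 0, 0],
 [-1, 1, 1]]
  V a = (1, -1, 2)
Solving gives a = (-1, 2, -1).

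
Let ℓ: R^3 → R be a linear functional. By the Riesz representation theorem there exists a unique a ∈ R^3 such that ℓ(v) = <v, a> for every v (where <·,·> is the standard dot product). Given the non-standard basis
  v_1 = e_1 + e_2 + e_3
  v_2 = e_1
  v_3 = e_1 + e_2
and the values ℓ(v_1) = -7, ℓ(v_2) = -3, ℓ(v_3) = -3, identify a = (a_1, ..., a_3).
a = (-3, 0, -4)

Write a = (a_1, ..., a_3) in the standard basis. For each basis vector v_i, ℓ(v_i) = <v_i, a> is a linear equation in the a_j's. Collect the n equations into a matrix system V a = ℓ, where row i of V is v_i (expressed in the standard basis). Since V is invertible (lower-triangular with 1s on the diagonal, up to permutation), solve by back-substitution:
  V =
[[1, 1, 1],
 [1, 0, 0],
 [1, 1, 0]]
  V a = (-7, -3, -3)
Solving gives a = (-3, 0, -4).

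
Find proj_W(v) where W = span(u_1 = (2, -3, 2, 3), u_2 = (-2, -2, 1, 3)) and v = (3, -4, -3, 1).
proj_W(v) = (774/299, -446/299, 15/13, 303/299)

Set up U = [u_1 | ... | u_2] ∈ R^(4×2). The projector onto W = col(U) is P = U (U^T U)^(-1) U^T.
Compute U^T U =
  [26, 13]
  [13, 18],
and U^T v = (15, 2).
Solve U^T U · c = U^T v for the coefficients: c = (244/299, -11/23). The projection is proj_W(v) = U c.
Check: (v - proj_W(v)) · u_1 = 0  (should be 0).
Check: (v - proj_W(v)) · u_2 = 0  (should be 0).
Result: proj_W(v) = (774/299, -446/299, 15/13, 303/299).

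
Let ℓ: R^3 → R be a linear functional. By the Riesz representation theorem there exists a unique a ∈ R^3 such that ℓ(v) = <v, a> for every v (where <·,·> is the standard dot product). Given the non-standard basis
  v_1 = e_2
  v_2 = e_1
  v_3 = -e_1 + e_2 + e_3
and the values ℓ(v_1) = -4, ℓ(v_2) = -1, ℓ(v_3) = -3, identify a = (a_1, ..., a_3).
a = (-1, -4, 0)

Write a = (a_1, ..., a_3) in the standard basis. For each basis vector v_i, ℓ(v_i) = <v_i, a> is a linear equation in the a_j's. Collect the n equations into a matrix system V a = ℓ, where row i of V is v_i (expressed in the standard basis). Since V is invertible (lower-triangular with 1s on the diagonal, up to permutation), solve by back-substitution:
  V =
[[0, 1, 0],
 [1, 0, 0],
 [-1, 1, 1]]
  V a = (-4, -1, -3)
Solving gives a = (-1, -4, 0).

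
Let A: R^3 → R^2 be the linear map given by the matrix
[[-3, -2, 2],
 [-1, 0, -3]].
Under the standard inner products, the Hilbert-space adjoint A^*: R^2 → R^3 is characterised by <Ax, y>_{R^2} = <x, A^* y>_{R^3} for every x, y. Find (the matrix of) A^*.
A^* = A^T =
[[-3, -1],
 [-2, 0],
 [2, -3]]

For real matrices with standard dot products, the defining identity <Ax, y> = <x, A^* y> gives (Ax)^T y = x^T (A^*) y, i.e. x^T A^T y = x^T (A^*) y. Since this holds for all x, y, we must have A^* = A^T. Therefore
A^* =
[[-3, -1],
 [-2, 0],
 [2, -3]].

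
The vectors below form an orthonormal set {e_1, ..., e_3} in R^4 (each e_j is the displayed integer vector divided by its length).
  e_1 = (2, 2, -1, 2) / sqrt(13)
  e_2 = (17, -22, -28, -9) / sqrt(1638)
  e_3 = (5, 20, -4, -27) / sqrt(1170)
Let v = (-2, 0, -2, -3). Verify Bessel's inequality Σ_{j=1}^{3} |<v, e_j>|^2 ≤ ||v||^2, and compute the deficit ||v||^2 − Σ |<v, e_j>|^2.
Σ |<v, e_j>|^2 = 762/65; ||v||^2 = 17; deficit = 343/65

Write each e_j = u_j / sqrt(<u_j, u_j>) where u_j is the displayed integer vector. Then <v, e_j> = <v, u_j> / sqrt(<u_j, u_j>), so |<v, e_j>|^2 = <v, u_j>^2 / <u_j, u_j>.
Coefficients: <v, e_1> = -8/sqrt(13), <v, e_2> = 49/sqrt(1638), <v, e_3> = 79/sqrt(1170).
Square and sum: Σ |<v, e_j>|^2 = 762/65.
Compute ||v||^2 = v·v = 17.
Deficit = 17 − 762/65 = 343/65 ≥ 0, confirming Bessel's inequality. (The deficit equals ||v − Σ <v,e_j> e_j||^2, the squared distance from v to span{e_j}.)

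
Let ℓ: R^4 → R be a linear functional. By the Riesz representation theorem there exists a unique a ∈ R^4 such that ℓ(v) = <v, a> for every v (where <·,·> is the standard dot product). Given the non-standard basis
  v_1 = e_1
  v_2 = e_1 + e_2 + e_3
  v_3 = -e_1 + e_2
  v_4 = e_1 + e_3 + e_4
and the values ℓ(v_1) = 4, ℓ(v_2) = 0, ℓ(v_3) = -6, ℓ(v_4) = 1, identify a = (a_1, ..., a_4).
a = (4, -2, -2, -1)

Write a = (a_1, ..., a_4) in the standard basis. For each basis vector v_i, ℓ(v_i) = <v_i, a> is a linear equation in the a_j's. Collect the n equations into a matrix system V a = ℓ, where row i of V is v_i (expressed in the standard basis). Since V is invertible (lower-triangular with 1s on the diagonal, up to permutation), solve by back-substitution:
  V =
[[1, 0, 0, 0],
 [1, 1, 1, 0],
 [-1, 1, 0, 0],
 [1, 0, 1, 1]]
  V a = (4, 0, -6, 1)
Solving gives a = (4, -2, -2, -1).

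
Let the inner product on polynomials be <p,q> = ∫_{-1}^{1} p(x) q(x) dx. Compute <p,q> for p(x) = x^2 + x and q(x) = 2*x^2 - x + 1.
<p,q> = 4/5

Expand the product: p(x)·q(x) = 2*x^4 + x^3 + x.
∫_{-1}^{1} of each monomial x^k gives [2/(k+1) if k even, 0 if k odd]. Integrating term-by-term (or equivalently evaluating the antiderivative F(x) = 2*x^5/5 + x^4/4 + x^2/2 at the endpoints):
  F(1) − F(−1) = 23/20 − (7/20) = 4/5.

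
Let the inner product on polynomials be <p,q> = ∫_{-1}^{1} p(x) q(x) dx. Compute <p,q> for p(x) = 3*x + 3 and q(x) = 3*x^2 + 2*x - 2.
<p,q> = -2

Expand the product: p(x)·q(x) = 9*x^3 + 15*x^2 - 6.
∫_{-1}^{1} of each monomial x^k gives [2/(k+1) if k even, 0 if k odd]. Integrating term-by-term (or equivalently evaluating the antiderivative F(x) = 9*x^4/4 + 5*x^3 - 6*x at the endpoints):
  F(1) − F(−1) = 5/4 − (13/4) = -2.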